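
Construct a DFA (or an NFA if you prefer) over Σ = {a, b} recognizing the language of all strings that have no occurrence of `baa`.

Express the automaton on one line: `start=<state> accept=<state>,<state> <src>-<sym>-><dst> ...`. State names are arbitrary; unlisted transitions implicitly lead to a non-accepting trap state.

start=q0 accept=q0,q1,q2 q0-a->q0 q0-b->q1 q1-a->q2 q1-b->q1 q2-a->q3 q2-b->q1 q3-a->q3 q3-b->q3

This is the complement of 'contains `baa`'. Use the same substring-matching states — q0 through q3 holding how much of `baa` has just been matched — but flip the accepting set: everything except the trap q3 accepts.
With 4 states:
        a   b  
>* q0   q0  q1 
 * q1   q2  q1 
 * q2   q3  q1 
   q3   q3  q3 
(> = start, * = accepting)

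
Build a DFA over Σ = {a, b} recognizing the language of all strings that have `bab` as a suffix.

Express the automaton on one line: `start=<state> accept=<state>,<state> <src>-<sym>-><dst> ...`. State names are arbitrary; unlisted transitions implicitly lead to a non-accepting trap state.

start=s0 accept=s3 s0-a->s0 s0-b->s1 s1-a->s2 s1-b->s1 s2-a->s0 s2-b->s3 s3-a->s2 s3-b->s1

Remember how much of `bab` the current input suffix matches. State s0 means no match yet; s1 means the last symbol is `b`; s2 means the last 2 symbols are `ba`; s3 means the last 3 symbols are `bab`. Only s3 accepts. On a mismatch, fall back to the longest proper suffix that is still a prefix of `bab`.
With 4 states:
        a   b  
>  s0   s0  s1 
   s1   s2  s1 
   s2   s0  s3 
 * s3   s2  s1 
(> = start, * = accepting)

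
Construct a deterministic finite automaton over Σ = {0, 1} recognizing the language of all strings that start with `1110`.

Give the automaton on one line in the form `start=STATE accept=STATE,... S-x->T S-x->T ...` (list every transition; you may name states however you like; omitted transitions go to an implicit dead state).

start=s0 accept=s4 s0-0->s5 s0-1->s1 s1-0->s5 s1-1->s2 s2-0->s5 s2-1->s3 s3-0->s4 s3-1->s5 s4-0->s4 s4-1->s4 s5-0->s5 s5-1->s5

Walk along `1110` while the input agrees: from s0 take `1` to s1, and so on. Any deviation drops to the rejecting sink s5. Once s4 is reached the prefix is confirmed and every continuation is accepted.
A 6-state machine:
        0   1  
>  s0   s5  s1 
   s1   s5  s2 
   s2   s5  s3 
   s3   s4  s5 
 * s4   s4  s4 
   s5   s5  s5 
(> = start, * = accepting)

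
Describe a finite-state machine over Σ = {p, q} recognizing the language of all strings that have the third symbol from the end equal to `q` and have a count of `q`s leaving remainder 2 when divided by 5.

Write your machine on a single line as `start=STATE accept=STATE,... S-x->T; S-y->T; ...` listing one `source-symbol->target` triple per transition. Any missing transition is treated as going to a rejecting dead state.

start=A; accept=F,G,K,P; A-p->A; A-q->B; B-p->C; B-q->D; C-p->E; C-q->F; D-p->G; D-q->H; E-p->E; E-q->I; F-p->J; F-q->H; G-p->K; G-q->H; H-p->H; H-q->L; I-p->J; I-q->H; J-p->K; J-q->H; K-p->M; K-q->H; L-p->L; L-q->N; M-p->M; M-q->H; N-p->A; N-q->O; O-p->C; O-q->P; P-p->G; P-q->H

Handle the two conditions separately and then intersect. One (15 states) tracks the last 3 symbols read; the other (5 states) tracks the count of `q`s modulo 5. Each combined state is a pair, one component from each; accept when both components accept. After merging equivalent states the machine shrinks.
       p  q 
>  A   A  B 
   B   C  D 
   C   E  F 
   D   G  H 
   E   E  I 
 * F   J  H 
 * G   K  H 
   H   H  L 
   I   J  H 
   J   K  H 
 * K   M  H 
   L   L  N 
   M   M  H 
   N   A  O 
   O   C  P 
 * P   G  H 
(> = start, * = accepting)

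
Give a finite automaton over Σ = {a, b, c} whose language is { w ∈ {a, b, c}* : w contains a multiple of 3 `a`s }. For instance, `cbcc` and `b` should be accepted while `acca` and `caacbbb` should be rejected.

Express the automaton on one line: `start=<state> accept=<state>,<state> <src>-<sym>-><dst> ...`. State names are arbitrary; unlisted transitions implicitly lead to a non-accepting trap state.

Keep the running count of `a`s modulo 3: each `a` advances along the cycle s0 → s1 → s2 → s0 while other symbols loop. Accept at s0.
A 3-state machine:
        a   b   c  
>* s0   s1  s0  s0 
   s1   s2  s1  s1 
   s2   s0  s2  s2 
(> = start, * = accepting)

start=s0 accept=s0 s0-a->s1 s0-b->s0 s0-c->s0 s1-a->s2 s1-b->s1 s1-c->s1 s2-a->s0 s2-b->s2 s2-c->s2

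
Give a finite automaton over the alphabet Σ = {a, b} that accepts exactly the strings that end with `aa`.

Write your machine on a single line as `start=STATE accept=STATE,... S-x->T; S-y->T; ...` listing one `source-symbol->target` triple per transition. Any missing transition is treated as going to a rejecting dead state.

Let each state record the length of the longest suffix of the input read so far that is also a prefix of `aa`. q1 means the last symbol is `a`; q2 means the last 2 symbols are `aa`. Accept only at q2, where the string currently ends in `aa`.
With 3 states:
        a   b  
>  q0   q1  q0 
   q1   q2  q0 
 * q2   q2  q0 
(> = start, * = accepting)

start=q0; accept=q2; q0-a->q1; q0-b->q0; q1-a->q2; q1-b->q0; q2-a->q2; q2-b->q0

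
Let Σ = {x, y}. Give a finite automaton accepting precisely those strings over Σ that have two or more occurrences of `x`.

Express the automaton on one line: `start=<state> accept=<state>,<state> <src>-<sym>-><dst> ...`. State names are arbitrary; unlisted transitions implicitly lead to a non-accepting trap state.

Count `x`s, saturating at 3: states s0 through s2 mean 0 through 2 `x`s seen; s3 means more than 2. Each `x` increments (capped at s3); other symbols loop. Accept from {s2, s3}.
A 4-state machine:
        x   y  
>  s0   s1  s0 
   s1   s2  s1 
 * s2   s3  s2 
 * s3   s3  s3 
(> = start, * = accepting)

start=s0 accept=s2,s3 s0-x->s1 s0-y->s0 s1-x->s2 s1-y->s1 s2-x->s3 s2-y->s2 s3-x->s3 s3-y->s3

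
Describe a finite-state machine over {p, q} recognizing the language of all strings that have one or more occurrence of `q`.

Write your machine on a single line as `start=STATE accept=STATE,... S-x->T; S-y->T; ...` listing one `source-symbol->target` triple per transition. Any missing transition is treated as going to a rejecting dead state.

Only the number of `q`s matters, and only up to 2. Make a chain s0 → s1 → s2 advanced by each `q` (with s2 absorbing); every other symbol self-loops. The accepting set is {s1, s2}.
        p   q  
>  s0   s0  s1 
 * s1   s1  s2 
 * s2   s2  s2 
(> = start, * = accepting)

start=s0; accept=s1,s2; s0-p->s0; s0-q->s1; s1-p->s1; s1-q->s2; s2-p->s2; s2-q->s2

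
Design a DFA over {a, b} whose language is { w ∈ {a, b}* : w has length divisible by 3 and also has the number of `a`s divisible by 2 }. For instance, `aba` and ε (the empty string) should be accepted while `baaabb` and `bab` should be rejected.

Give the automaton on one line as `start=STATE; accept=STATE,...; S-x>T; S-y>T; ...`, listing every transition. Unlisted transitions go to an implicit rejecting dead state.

start=S0; accept=S0; S0-a>S1; S0-b>S2; S1-a>S3; S1-b>S4; S2-a>S4; S2-b>S3; S3-a>S5; S3-b>S0; S4-a>S0; S4-b>S5; S5-a>S2; S5-b>S1

Handle the two conditions separately and then intersect. The first has 3 states tracking the input length modulo 3; the second has 2 states tracking the count of `a`s modulo 2. A product state is a pair (one from each), accepting exactly when both do.
6 states suffice.
        a   b  
>* S0   S1  S2 
   S1   S3  S4 
   S2   S4  S3 
   S3   S5  S0 
   S4   S0  S5 
   S5   S2  S1 
(> = start, * = accepting)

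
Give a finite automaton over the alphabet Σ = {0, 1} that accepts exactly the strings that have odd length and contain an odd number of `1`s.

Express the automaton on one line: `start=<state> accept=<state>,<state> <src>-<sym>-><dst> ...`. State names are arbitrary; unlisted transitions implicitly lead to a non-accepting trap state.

start=S0 accept=S2 S0-0->S1 S0-1->S2 S1-0->S0 S1-1->S3 S2-0->S3 S2-1->S0 S3-0->S2 S3-1->S1

Build one automaton per condition and run them in lockstep. The first has 2 states tracking the input length modulo 2; the second has 2 states tracking the count of `1`s modulo 2. A product state is a pair (one from each), accepting exactly when both do.
        0   1  
>  S0   S1  S2 
   S1   S0  S3 
 * S2   S3  S0 
   S3   S2  S1 
(> = start, * = accepting)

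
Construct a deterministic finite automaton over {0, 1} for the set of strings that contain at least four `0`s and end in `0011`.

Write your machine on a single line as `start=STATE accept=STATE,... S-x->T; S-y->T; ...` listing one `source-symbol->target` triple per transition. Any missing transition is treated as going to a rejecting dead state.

Run two small machines in parallel and take their product. The first has 6 states tracking the count of `0`s, saturating at 5; the second has 5 states tracking how much of the suffix `0011` has currently been matched. A product state is a pair (one from each), accepting exactly when both do. Minimizing collapses redundant product states.
7 states suffice.
        0   1  
>  S0   S1  S0 
   S1   S2  S1 
   S2   S3  S2 
   S3   S4  S2 
   S4   S4  S5 
   S5   S3  S6 
 * S6   S3  S2 
(> = start, * = accepting)

start=S0; accept=S6; S0-0->S1; S0-1->S0; S1-0->S2; S1-1->S1; S2-0->S3; S2-1->S2; S3-0->S4; S3-1->S2; S4-0->S4; S4-1->S5; S5-0->S3; S5-1->S6; S6-0->S3; S6-1->S2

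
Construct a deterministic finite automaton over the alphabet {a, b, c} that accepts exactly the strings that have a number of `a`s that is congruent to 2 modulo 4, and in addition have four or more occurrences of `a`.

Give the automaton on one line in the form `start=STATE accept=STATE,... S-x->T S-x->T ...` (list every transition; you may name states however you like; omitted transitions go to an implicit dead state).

Run two small machines in parallel and take their product. One (4 states) tracks the count of `a`s modulo 4; the other (6 states) tracks the count of `a`s, saturating at 5. Each combined state is a pair, one component from each; accept when both components accept. After merging equivalent states the machine shrinks.
A 7-state machine:
        a   b   c  
>  S0   S1  S0  S0 
   S1   S2  S1  S1 
   S2   S3  S2  S2 
   S3   S4  S3  S3 
   S4   S5  S4  S4 
   S5   S6  S5  S5 
 * S6   S3  S6  S6 
(> = start, * = accepting)

start=S0 accept=S6 S0-a->S1 S0-b->S0 S0-c->S0 S1-a->S2 S1-b->S1 S1-c->S1 S2-a->S3 S2-b->S2 S2-c->S2 S3-a->S4 S3-b->S3 S3-c->S3 S4-a->S5 S4-b->S4 S4-c->S4 S5-a->S6 S5-b->S5 S5-c->S5 S6-a->S3 S6-b->S6 S6-c->S6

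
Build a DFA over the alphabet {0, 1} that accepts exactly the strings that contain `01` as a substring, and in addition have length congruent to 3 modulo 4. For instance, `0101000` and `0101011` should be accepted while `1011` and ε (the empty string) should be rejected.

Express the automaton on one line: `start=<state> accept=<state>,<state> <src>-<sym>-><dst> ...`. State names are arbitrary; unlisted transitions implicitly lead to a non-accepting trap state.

Handle the two conditions separately and then intersect. The first has 3 states tracking whether and how much of `01` has been seen; the second has 4 states tracking the input length modulo 4. A product state is a pair (one from each), accepting exactly when both do.
A 12-state machine:
       0  1 
>  A   B  C 
   B   D  E 
   C   D  F 
   D   G  H 
   E   H  H 
   F   G  I 
   G   J  K 
 * H   K  K 
   I   J  A 
   J   B  L 
   K   L  L 
   L   E  E 
(> = start, * = accepting)

start=A accept=H A-0->B A-1->C B-0->D B-1->E C-0->D C-1->F D-0->G D-1->H E-0->H E-1->H F-0->G F-1->I G-0->J G-1->K H-0->K H-1->K I-0->J I-1->A J-0->B J-1->L K-0->L K-1->L L-0->E L-1->E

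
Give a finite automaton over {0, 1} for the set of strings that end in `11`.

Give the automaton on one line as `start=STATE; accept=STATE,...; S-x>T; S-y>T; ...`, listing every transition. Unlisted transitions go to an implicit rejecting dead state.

start=q0; accept=q2; q0-0>q0; q0-1>q1; q1-0>q0; q1-1>q2; q2-0>q0; q2-1>q2

Let each state record the length of the longest suffix of the input read so far that is also a prefix of `11`. q1 means the last symbol is `1`; q2 means the last 2 symbols are `11`. Accept only at q2, where the string currently ends in `11`.
A 3-state machine:
        0   1  
>  q0   q0  q1 
   q1   q0  q2 
 * q2   q0  q2 
(> = start, * = accepting)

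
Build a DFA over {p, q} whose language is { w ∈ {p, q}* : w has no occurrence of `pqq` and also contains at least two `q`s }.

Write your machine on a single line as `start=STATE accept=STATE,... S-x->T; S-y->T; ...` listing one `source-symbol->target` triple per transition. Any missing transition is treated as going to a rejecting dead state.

start=s0; accept=s5,s7,s8,s9,s11,s12; s0-p->s1; s0-q->s2; s1-p->s1; s1-q->s3; s2-p->s4; s2-q->s5; s3-p->s4; s3-q->s6; s4-p->s4; s4-q->s7; s5-p->s8; s5-q->s9; s6-p->s6; s6-q->s10; s7-p->s8; s7-q->s10; s8-p->s8; s8-q->s11; s9-p->s12; s9-q->s9; s10-p->s10; s10-q->s10; s11-p->s12; s11-q->s10; s12-p->s12; s12-q->s11

Run two small machines in parallel and take their product. The first has 4 states tracking partial matches of the forbidden pattern `pqq`; the second has 4 states tracking the count of `q`s, saturating at 3. A product state is a pair (one from each), accepting exactly when both do.
13 states suffice.
          p    q  
>  s0     s1   s2 
   s1     s1   s3 
   s2     s4   s5 
   s3     s4   s6 
   s4     s4   s7 
 * s5     s8   s9 
   s6     s6  s10 
 * s7     s8  s10 
 * s8     s8  s11 
 * s9    s12   s9 
   s10   s10  s10 
 * s11   s12  s10 
 * s12   s12  s11 
(> = start, * = accepting)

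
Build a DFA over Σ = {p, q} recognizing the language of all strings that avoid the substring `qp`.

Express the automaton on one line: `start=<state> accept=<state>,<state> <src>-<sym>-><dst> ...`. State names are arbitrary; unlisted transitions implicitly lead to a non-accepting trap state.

This is the complement of 'contains `qp`'. Use the same substring-matching states — A through C holding how much of `qp` has just been matched — but flip the accepting set: everything except the trap C accepts.
       p  q 
>* A   A  B 
 * B   C  B 
   C   C  C 
(> = start, * = accepting)

start=A accept=A,B A-p->A A-q->B B-p->C B-q->B C-p->C C-q->C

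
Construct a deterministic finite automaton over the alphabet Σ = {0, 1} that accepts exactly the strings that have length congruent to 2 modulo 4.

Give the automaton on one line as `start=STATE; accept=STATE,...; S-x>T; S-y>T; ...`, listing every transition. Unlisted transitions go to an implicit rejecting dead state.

Count input length modulo 4: every symbol advances one step around the cycle q0 → q1 → q2 → q3 → q0. Accept at q2.
        0   1  
>  q0   q1  q1 
   q1   q2  q2 
 * q2   q3  q3 
   q3   q0  q0 
(> = start, * = accepting)

start=q0; accept=q2; q0-0>q1; q0-1>q1; q1-0>q2; q1-1>q2; q2-0>q3; q2-1>q3; q3-0>q0; q3-1>q0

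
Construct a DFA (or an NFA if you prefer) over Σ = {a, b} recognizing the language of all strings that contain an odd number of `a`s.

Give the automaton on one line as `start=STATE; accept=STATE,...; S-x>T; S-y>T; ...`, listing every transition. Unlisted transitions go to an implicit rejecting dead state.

start=s0; accept=s1; s0-a>s1; s0-b>s0; s1-a>s0; s1-b>s1

Keep the running count of `a`s modulo 2: each `a` advances along the cycle s0 → s1 → s0 while other symbols loop. Accept at s1.
        a   b  
>  s0   s1  s0 
 * s1   s0  s1 
(> = start, * = accepting)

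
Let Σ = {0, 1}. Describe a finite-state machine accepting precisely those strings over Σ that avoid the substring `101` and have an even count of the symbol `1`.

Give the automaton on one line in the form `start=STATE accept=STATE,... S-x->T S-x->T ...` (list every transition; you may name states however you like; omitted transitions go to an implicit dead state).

Run two small machines in parallel and take their product. One (4 states) tracks partial matches of the forbidden pattern `101`; the other (2 states) tracks the count of `1`s modulo 2. Each combined state is a pair, one component from each; accept when both components accept. Equivalent product states are then merged.
7 states suffice.
       0  1 
>* A   A  B 
   B   C  D 
   C   E  F 
 * D   G  B 
   E   E  D 
   F   F  F 
 * G   A  F 
(> = start, * = accepting)

start=A accept=A,D,G A-0->A A-1->B B-0->C B-1->D C-0->E C-1->F D-0->G D-1->B E-0->E E-1->D F-0->F F-1->F G-0->A G-1->F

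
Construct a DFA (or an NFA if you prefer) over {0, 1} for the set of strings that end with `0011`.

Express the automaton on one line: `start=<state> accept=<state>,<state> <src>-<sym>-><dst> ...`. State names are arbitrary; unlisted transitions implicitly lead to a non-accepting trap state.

start=q0 accept=q4 q0-0->q1 q0-1->q0 q1-0->q2 q1-1->q0 q2-0->q2 q2-1->q3 q3-0->q1 q3-1->q4 q4-0->q1 q4-1->q0

Let each state record the length of the longest suffix of the input read so far that is also a prefix of `0011`. q1 means the last symbol is `0`; q2 means the last 2 symbols are `00`; q3 means the last 3 symbols are `001`; q4 means the last 4 symbols are `0011`. Accept only at q4, where the string currently ends in `0011`.
        0   1  
>  q0   q1  q0 
   q1   q2  q0 
   q2   q2  q3 
   q3   q1  q4 
 * q4   q1  q0 
(> = start, * = accepting)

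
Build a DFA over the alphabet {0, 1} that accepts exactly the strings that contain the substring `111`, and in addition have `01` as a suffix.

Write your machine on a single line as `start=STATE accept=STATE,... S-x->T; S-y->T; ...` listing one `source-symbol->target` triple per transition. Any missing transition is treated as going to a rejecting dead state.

Handle the two conditions separately and then intersect. One (4 states) tracks whether and how much of `111` has been seen; the other (3 states) tracks how much of the suffix `01` has currently been matched. Each combined state is a pair, one component from each; accept when both components accept.
        0   1  
>  s0   s1  s2 
   s1   s1  s3 
   s2   s1  s4 
   s3   s1  s4 
   s4   s1  s5 
   s5   s6  s5 
   s6   s6  s7 
 * s7   s6  s5 
(> = start, * = accepting)

start=s0; accept=s7; s0-0->s1; s0-1->s2; s1-0->s1; s1-1->s3; s2-0->s1; s2-1->s4; s3-0->s1; s3-1->s4; s4-0->s1; s4-1->s5; s5-0->s6; s5-1->s5; s6-0->s6; s6-1->s7; s7-0->s6; s7-1->s5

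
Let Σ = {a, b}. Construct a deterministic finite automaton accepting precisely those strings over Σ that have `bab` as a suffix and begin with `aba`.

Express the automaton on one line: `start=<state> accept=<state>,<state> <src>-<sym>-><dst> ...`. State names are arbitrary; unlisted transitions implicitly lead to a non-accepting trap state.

start=s0 accept=s6 s0-a->s1 s0-b->s2 s1-a->s2 s1-b->s3 s2-a->s2 s2-b->s2 s3-a->s4 s3-b->s2 s4-a->s5 s4-b->s6 s5-a->s5 s5-b->s7 s6-a->s4 s6-b->s7 s7-a->s4 s7-b->s7

Build one automaton per condition and run them in lockstep. The first has 4 states tracking how much of the suffix `bab` has currently been matched; the second has 5 states tracking whether the input so far still matches the prefix `aba`. A product state is a pair (one from each), accepting exactly when both do. After merging equivalent states the machine shrinks.
With 8 states:
        a   b  
>  s0   s1  s2 
   s1   s2  s3 
   s2   s2  s2 
   s3   s4  s2 
   s4   s5  s6 
   s5   s5  s7 
 * s6   s4  s7 
   s7   s4  s7 
(> = start, * = accepting)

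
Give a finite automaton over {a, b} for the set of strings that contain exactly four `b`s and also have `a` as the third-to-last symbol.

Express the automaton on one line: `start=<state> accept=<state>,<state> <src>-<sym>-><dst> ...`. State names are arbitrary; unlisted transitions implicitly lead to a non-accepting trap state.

Handle the two conditions separately and then intersect. One (6 states) tracks the count of `b`s, saturating at 5; the other (15 states) tracks the last 3 symbols read. Each combined state is a pair, one component from each; accept when both components accept. After merging equivalent states the machine shrinks.
17 states suffice.
          a    b  
>  s0     s0   s1 
   s1     s1   s2 
   s2     s3   s4 
   s3     s3   s5 
   s4     s6   s7 
   s5     s6   s8 
   s6     s9  s10 
   s7    s11  s12 
 * s8    s11  s12 
   s9     s9  s13 
   s10   s14  s12 
   s11   s15  s12 
   s12   s12  s12 
 * s13   s14  s12 
 * s14   s15  s12 
   s15   s16  s12 
 * s16   s16  s12 
(> = start, * = accepting)

start=s0 accept=s8,s13,s14,s16 s0-a->s0 s0-b->s1 s1-a->s1 s1-b->s2 s2-a->s3 s2-b->s4 s3-a->s3 s3-b->s5 s4-a->s6 s4-b->s7 s5-a->s6 s5-b->s8 s6-a->s9 s6-b->s10 s7-a->s11 s7-b->s12 s8-a->s11 s8-b->s12 s9-a->s9 s9-b->s13 s10-a->s14 s10-b->s12 s11-a->s15 s11-b->s12 s12-a->s12 s12-b->s12 s13-a->s14 s13-b->s12 s14-a->s15 s14-b->s12 s15-a->s16 s15-b->s12 s16-a->s16 s16-b->s12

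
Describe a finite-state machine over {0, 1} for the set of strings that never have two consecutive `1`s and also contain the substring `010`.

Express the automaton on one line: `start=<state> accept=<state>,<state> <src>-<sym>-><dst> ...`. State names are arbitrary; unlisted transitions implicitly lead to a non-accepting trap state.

Run two small machines in parallel and take their product. One (3 states) tracks partial matches of the forbidden pattern `11`; the other (4 states) tracks whether and how much of `010` has been seen. Each combined state is a pair, one component from each; accept when both components accept. Equivalent product states are then merged.
        0   1  
>  S0   S1  S2 
   S1   S1  S3 
   S2   S1  S4 
   S3   S5  S4 
   S4   S4  S4 
 * S5   S5  S6 
 * S6   S5  S4 
(> = start, * = accepting)

start=S0 accept=S5,S6 S0-0->S1 S0-1->S2 S1-0->S1 S1-1->S3 S2-0->S1 S2-1->S4 S3-0->S5 S3-1->S4 S4-0->S4 S4-1->S4 S5-0->S5 S5-1->S6 S6-0->S5 S6-1->S4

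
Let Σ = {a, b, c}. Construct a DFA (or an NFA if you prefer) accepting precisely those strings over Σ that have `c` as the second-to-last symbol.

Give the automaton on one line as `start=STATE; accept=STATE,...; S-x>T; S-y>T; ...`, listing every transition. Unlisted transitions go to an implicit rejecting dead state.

start=S0; accept=S10,S11,S12; S0-a>S1; S0-b>S2; S0-c>S3; S1-a>S4; S1-b>S5; S1-c>S6; S2-a>S7; S2-b>S8; S2-c>S9; S3-a>S10; S3-b>S11; S3-c>S12; S4-a>S4; S4-b>S5; S4-c>S6; S5-a>S7; S5-b>S8; S5-c>S9; S6-a>S10; S6-b>S11; S6-c>S12; S7-a>S4; S7-b>S5; S7-c>S6; S8-a>S7; S8-b>S8; S8-c>S9; S9-a>S10; S9-b>S11; S9-c>S12; S10-a>S4; S10-b>S5; S10-c>S6; S11-a>S7; S11-b>S8; S11-c>S9; S12-a>S10; S12-b>S11; S12-c>S12

A DFA must remember the last 2 symbols (since which symbol is second-to-last isn't known until the input ends). Use one state per possible window of the last ≤2 symbols; accept from those whose window starts with `c`.
With 13 states:
          a    b    c  
>  S0     S1   S2   S3 
   S1     S4   S5   S6 
   S2     S7   S8   S9 
   S3    S10  S11  S12 
   S4     S4   S5   S6 
   S5     S7   S8   S9 
   S6    S10  S11  S12 
   S7     S4   S5   S6 
   S8     S7   S8   S9 
   S9    S10  S11  S12 
 * S10    S4   S5   S6 
 * S11    S7   S8   S9 
 * S12   S10  S11  S12 
(> = start, * = accepting)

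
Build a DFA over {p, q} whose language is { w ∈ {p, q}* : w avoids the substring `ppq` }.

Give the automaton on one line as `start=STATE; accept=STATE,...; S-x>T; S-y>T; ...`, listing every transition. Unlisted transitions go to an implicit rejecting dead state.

start=S0; accept=S0,S1,S2; S0-p>S1; S0-q>S0; S1-p>S2; S1-q>S0; S2-p>S2; S2-q>S3; S3-p>S3; S3-q>S3

Track partial matches of the forbidden pattern `ppq`. State S3 is a dead state reached once `ppq` has occurred; every other state accepts. S0 means no part of `ppq` is currently matched.
A 4-state machine:
        p   q  
>* S0   S1  S0 
 * S1   S2  S0 
 * S2   S2  S3 
   S3   S3  S3 
(> = start, * = accepting)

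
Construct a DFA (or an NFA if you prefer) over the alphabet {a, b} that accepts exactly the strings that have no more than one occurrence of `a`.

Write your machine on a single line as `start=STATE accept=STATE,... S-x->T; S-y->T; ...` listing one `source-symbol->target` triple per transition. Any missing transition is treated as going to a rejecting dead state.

Count `a`s, saturating at 2: state q0 means no `a` yet, q1 means one `a` seen, q2 means more than one. Each `a` increments (capped at q2); other symbols loop. Accept from {q0, q1}.
        a   b  
>* q0   q1  q0 
 * q1   q2  q1 
   q2   q2  q2 
(> = start, * = accepting)

start=q0; accept=q0,q1; q0-a->q1; q0-b->q0; q1-a->q2; q1-b->q1; q2-a->q2; q2-b->q2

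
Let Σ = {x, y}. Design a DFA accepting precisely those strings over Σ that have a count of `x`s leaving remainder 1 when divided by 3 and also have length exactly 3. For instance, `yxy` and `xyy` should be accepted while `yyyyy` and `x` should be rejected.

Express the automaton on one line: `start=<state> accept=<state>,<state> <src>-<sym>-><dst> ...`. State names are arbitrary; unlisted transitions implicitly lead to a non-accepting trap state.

start=A accept=I A-x->B A-y->C B-x->D B-y->E C-x->E C-y->F D-x->G D-y->H E-x->H E-y->I F-x->I F-y->G G-x->J G-y->K H-x->K H-y->L I-x->L I-y->J J-x->L J-y->J K-x->J K-y->K L-x->K L-y->L

Handle the two conditions separately and then intersect. One (3 states) tracks the count of `x`s modulo 3; the other (5 states) tracks the input length, saturating at 4. Each combined state is a pair, one component from each; accept when both components accept.
12 states suffice.
       x  y 
>  A   B  C 
   B   D  E 
   C   E  F 
   D   G  H 
   E   H  I 
   F   I  G 
   G   J  K 
   H   K  L 
 * I   L  J 
   J   L  J 
   K   J  K 
   L   K  L 
(> = start, * = accepting)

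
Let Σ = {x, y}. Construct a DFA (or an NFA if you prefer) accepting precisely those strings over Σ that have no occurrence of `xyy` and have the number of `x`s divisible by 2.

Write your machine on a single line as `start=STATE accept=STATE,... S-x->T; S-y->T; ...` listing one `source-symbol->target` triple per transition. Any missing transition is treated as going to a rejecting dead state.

Handle the two conditions separately and then intersect. One (4 states) tracks partial matches of the forbidden pattern `xyy`; the other (2 states) tracks the count of `x`s modulo 2. Each combined state is a pair, one component from each; accept when both components accept. Minimizing collapses redundant product states.
6 states suffice.
        x   y  
>* s0   s1  s0 
   s1   s2  s3 
 * s2   s1  s4 
   s3   s2  s5 
 * s4   s1  s5 
   s5   s5  s5 
(> = start, * = accepting)

start=s0; accept=s0,s2,s4; s0-x->s1; s0-y->s0; s1-x->s2; s1-y->s3; s2-x->s1; s2-y->s4; s3-x->s2; s3-y->s5; s4-x->s1; s4-y->s5; s5-x->s5; s5-y->s5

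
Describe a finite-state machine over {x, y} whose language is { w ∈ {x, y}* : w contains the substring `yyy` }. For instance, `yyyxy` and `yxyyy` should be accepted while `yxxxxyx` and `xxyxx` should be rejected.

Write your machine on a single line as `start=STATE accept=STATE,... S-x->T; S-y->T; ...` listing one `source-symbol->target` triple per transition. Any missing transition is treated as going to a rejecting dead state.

States s0..s2 record the length of the longest prefix of `yyy` that matches the current input suffix. Reaching s3 means `yyy` has been seen, and we stay there forever. Accept from s3.
4 states suffice.
        x   y  
>  s0   s0  s1 
   s1   s0  s2 
   s2   s0  s3 
 * s3   s3  s3 
(> = start, * = accepting)

start=s0; accept=s3; s0-x->s0; s0-y->s1; s1-x->s0; s1-y->s2; s2-x->s0; s2-y->s3; s3-x->s3; s3-y->s3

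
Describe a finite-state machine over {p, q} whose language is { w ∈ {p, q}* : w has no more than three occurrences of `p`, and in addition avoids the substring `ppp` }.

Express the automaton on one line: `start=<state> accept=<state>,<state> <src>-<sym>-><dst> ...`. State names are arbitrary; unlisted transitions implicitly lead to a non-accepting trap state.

Run two small machines in parallel and take their product. The first has 5 states tracking the count of `p`s, saturating at 4; the second has 4 states tracking partial matches of the forbidden pattern `ppp`. A product state is a pair (one from each), accepting exactly when both do.
A 14-state machine:
          p    q  
>* s0     s1   s0 
 * s1     s2   s3 
 * s2     s4   s5 
 * s3     s6   s3 
   s4     s7   s4 
 * s5     s8   s5 
 * s6     s9   s5 
   s7     s7   s7 
 * s8    s10  s11 
 * s9     s7  s11 
   s10    s7  s12 
 * s11   s13  s11 
   s12   s13  s12 
   s13   s10  s12 
(> = start, * = accepting)

start=s0 accept=s0,s1,s2,s3,s5,s6,s8,s9,s11 s0-p->s1 s0-q->s0 s1-p->s2 s1-q->s3 s2-p->s4 s2-q->s5 s3-p->s6 s3-q->s3 s4-p->s7 s4-q->s4 s5-p->s8 s5-q->s5 s6-p->s9 s6-q->s5 s7-p->s7 s7-q->s7 s8-p->s10 s8-q->s11 s9-p->s7 s9-q->s11 s10-p->s7 s10-q->s12 s11-p->s13 s11-q->s11 s12-p->s13 s12-q->s12 s13-p->s10 s13-q->s12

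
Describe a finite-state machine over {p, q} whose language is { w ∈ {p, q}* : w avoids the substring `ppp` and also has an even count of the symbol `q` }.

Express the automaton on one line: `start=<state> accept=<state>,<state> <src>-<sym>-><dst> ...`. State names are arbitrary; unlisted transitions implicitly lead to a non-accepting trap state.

start=s0 accept=s0,s1,s3 s0-p->s1 s0-q->s2 s1-p->s3 s1-q->s2 s2-p->s4 s2-q->s0 s3-p->s5 s3-q->s2 s4-p->s6 s4-q->s0 s5-p->s5 s5-q->s7 s6-p->s7 s6-q->s0 s7-p->s7 s7-q->s5

Handle the two conditions separately and then intersect. One (4 states) tracks partial matches of the forbidden pattern `ppp`; the other (2 states) tracks the count of `q`s modulo 2. Each combined state is a pair, one component from each; accept when both components accept.
8 states suffice.
        p   q  
>* s0   s1  s2 
 * s1   s3  s2 
   s2   s4  s0 
 * s3   s5  s2 
   s4   s6  s0 
   s5   s5  s7 
   s6   s7  s0 
   s7   s7  s5 
(> = start, * = accepting)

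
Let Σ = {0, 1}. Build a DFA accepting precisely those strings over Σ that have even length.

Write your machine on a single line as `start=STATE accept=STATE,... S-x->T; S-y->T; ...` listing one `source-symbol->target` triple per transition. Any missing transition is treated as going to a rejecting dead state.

Count input length modulo 2: every symbol advances one step around the cycle A → B → A. Accept at A.
With 2 states:
       0  1 
>* A   B  B 
   B   A  A 
(> = start, * = accepting)

start=A; accept=A; A-0->B; A-1->B; B-0->A; B-1->A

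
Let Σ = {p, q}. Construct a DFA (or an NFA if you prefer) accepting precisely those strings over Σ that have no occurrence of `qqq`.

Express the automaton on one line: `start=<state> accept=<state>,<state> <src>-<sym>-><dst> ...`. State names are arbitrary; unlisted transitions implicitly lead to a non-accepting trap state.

start=A accept=A,B,C A-p->A A-q->B B-p->A B-q->C C-p->A C-q->D D-p->D D-q->D

This is the complement of 'contains `qqq`'. Use the same substring-matching states — A through D holding how much of `qqq` has just been matched — but flip the accepting set: everything except the trap D accepts.
A 4-state machine:
       p  q 
>* A   A  B 
 * B   A  C 
 * C   A  D 
   D   D  D 
(> = start, * = accepting)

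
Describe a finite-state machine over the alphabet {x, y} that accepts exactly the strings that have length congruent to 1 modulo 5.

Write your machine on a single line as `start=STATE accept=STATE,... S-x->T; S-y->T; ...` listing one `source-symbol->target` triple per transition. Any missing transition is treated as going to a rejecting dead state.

Count input length modulo 5: every symbol advances one step around the cycle S0 → S1 → S2 → S3 → S4 → S0. Accept at S1.
A 5-state machine:
        x   y  
>  S0   S1  S1 
 * S1   S2  S2 
   S2   S3  S3 
   S3   S4  S4 
   S4   S0  S0 
(> = start, * = accepting)

start=S0; accept=S1; S0-x->S1; S0-y->S1; S1-x->S2; S1-y->S2; S2-x->S3; S2-y->S3; S3-x->S4; S3-y->S4; S4-x->S0; S4-y->S0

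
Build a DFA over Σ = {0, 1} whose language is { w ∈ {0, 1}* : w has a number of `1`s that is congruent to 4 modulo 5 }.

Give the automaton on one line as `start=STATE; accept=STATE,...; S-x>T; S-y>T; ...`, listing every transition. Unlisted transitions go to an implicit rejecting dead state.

start=S0; accept=S4; S0-0>S0; S0-1>S1; S1-0>S1; S1-1>S2; S2-0>S2; S2-1>S3; S3-0>S3; S3-1>S4; S4-0>S4; S4-1>S0

Keep the running count of `1`s modulo 5: each `1` advances along the cycle S0 → S1 → S2 → S3 → S4 → S0 while other symbols loop. Accept at S4.
With 5 states:
        0   1  
>  S0   S0  S1 
   S1   S1  S2 
   S2   S2  S3 
   S3   S3  S4 
 * S4   S4  S0 
(> = start, * = accepting)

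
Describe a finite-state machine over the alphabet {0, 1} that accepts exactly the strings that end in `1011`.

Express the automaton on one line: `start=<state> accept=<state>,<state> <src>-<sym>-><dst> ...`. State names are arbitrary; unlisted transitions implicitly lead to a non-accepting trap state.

start=q0 accept=q4 q0-0->q0 q0-1->q1 q1-0->q2 q1-1->q1 q2-0->q0 q2-1->q3 q3-0->q2 q3-1->q4 q4-0->q2 q4-1->q1

Remember how much of `1011` the current input suffix matches. State q0 means no match yet; q1 means the last symbol is `1`; q2 means the last 2 symbols are `10`; q3 means the last 3 symbols are `101`; q4 means the last 4 symbols are `1011`. Only q4 accepts. On a mismatch, fall back to the longest proper suffix that is still a prefix of `1011`.
A 5-state machine:
        0   1  
>  q0   q0  q1 
   q1   q2  q1 
   q2   q0  q3 
   q3   q2  q4 
 * q4   q2  q1 
(> = start, * = accepting)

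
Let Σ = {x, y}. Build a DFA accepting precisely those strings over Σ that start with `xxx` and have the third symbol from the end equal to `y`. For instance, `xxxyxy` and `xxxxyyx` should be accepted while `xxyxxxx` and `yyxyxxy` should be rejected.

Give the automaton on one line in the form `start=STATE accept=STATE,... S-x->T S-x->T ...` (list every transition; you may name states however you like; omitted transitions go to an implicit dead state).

Handle the two conditions separately and then intersect. The first has 5 states tracking whether the input so far still matches the prefix `xxx`; the second has 15 states tracking the last 3 symbols read. A product state is a pair (one from each), accepting exactly when both do.
          x    y  
>  q0     q1   q2 
   q1     q3   q4 
   q2     q5   q6 
   q3     q7   q8 
   q4     q9  q10 
   q5    q11  q12 
   q6    q13  q14 
   q7     q7  q15 
   q8     q9  q10 
   q9    q11  q12 
   q10   q13  q14 
   q11   q16   q8 
   q12    q9  q10 
   q13   q11  q12 
   q14   q13  q14 
   q15   q17  q18 
   q16   q16   q8 
   q17   q19  q20 
   q18   q21  q22 
 * q19    q7  q15 
 * q20   q17  q18 
 * q21   q19  q20 
 * q22   q21  q22 
(> = start, * = accepting)

start=q0 accept=q19,q20,q21,q22 q0-x->q1 q0-y->q2 q1-x->q3 q1-y->q4 q2-x->q5 q2-y->q6 q3-x->q7 q3-y->q8 q4-x->q9 q4-y->q10 q5-x->q11 q5-y->q12 q6-x->q13 q6-y->q14 q7-x->q7 q7-y->q15 q8-x->q9 q8-y->q10 q9-x->q11 q9-y->q12 q10-x->q13 q10-y->q14 q11-x->q16 q11-y->q8 q12-x->q9 q12-y->q10 q13-x->q11 q13-y->q12 q14-x->q13 q14-y->q14 q15-x->q17 q15-y->q18 q16-x->q16 q16-y->q8 q17-x->q19 q17-y->q20 q18-x->q21 q18-y->q22 q19-x->q7 q19-y->q15 q20-x->q17 q20-y->q18 q21-x->q19 q21-y->q20 q22-x->q21 q22-y->q22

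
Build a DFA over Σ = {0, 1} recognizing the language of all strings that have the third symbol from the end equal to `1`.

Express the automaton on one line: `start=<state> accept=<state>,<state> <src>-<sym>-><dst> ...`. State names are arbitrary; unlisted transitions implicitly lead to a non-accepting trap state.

A DFA must remember the last 3 symbols (since which symbol is third-to-last isn't known until the input ends). Use one state per possible window of the last ≤3 symbols; accept from those whose window starts with `1`.
With 15 states:
          0    1  
>  s0     s1   s2 
   s1     s3   s4 
   s2     s5   s6 
   s3     s7   s8 
   s4     s9  s10 
   s5    s11  s12 
   s6    s13  s14 
   s7     s7   s8 
   s8     s9  s10 
   s9    s11  s12 
   s10   s13  s14 
 * s11    s7   s8 
 * s12    s9  s10 
 * s13   s11  s12 
 * s14   s13  s14 
(> = start, * = accepting)

start=s0 accept=s11,s12,s13,s14 s0-0->s1 s0-1->s2 s1-0->s3 s1-1->s4 s2-0->s5 s2-1->s6 s3-0->s7 s3-1->s8 s4-0->s9 s4-1->s10 s5-0->s11 s5-1->s12 s6-0->s13 s6-1->s14 s7-0->s7 s7-1->s8 s8-0->s9 s8-1->s10 s9-0->s11 s9-1->s12 s10-0->s13 s10-1->s14 s11-0->s7 s11-1->s8 s12-0->s9 s12-1->s10 s13-0->s11 s13-1->s12 s14-0->s13 s14-1->s14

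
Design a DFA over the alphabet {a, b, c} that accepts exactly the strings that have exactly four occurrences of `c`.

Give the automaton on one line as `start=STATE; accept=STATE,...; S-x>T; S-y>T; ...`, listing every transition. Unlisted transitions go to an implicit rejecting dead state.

start=q0; accept=q4; q0-a>q0; q0-b>q0; q0-c>q1; q1-a>q1; q1-b>q1; q1-c>q2; q2-a>q2; q2-b>q2; q2-c>q3; q3-a>q3; q3-b>q3; q3-c>q4; q4-a>q4; q4-b>q4; q4-c>q5; q5-a>q5; q5-b>q5; q5-c>q5

Only the number of `c`s matters, and only up to 5. Make a chain q0 → q1 → q2 → q3 → q4 → q5 advanced by each `c` (with q5 absorbing); every other symbol self-loops. The accepting set is {q4}.
        a   b   c  
>  q0   q0  q0  q1 
   q1   q1  q1  q2 
   q2   q2  q2  q3 
   q3   q3  q3  q4 
 * q4   q4  q4  q5 
   q5   q5  q5  q5 
(> = start, * = accepting)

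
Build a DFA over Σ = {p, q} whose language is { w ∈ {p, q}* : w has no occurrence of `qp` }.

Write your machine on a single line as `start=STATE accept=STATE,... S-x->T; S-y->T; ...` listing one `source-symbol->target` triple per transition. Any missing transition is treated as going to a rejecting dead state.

Track partial matches of the forbidden pattern `qp`. State s2 is a dead state reached once `qp` has occurred; every other state accepts. s0 means no part of `qp` is currently matched.
With 3 states:
        p   q  
>* s0   s0  s1 
 * s1   s2  s1 
   s2   s2  s2 
(> = start, * = accepting)

start=s0; accept=s0,s1; s0-p->s0; s0-q->s1; s1-p->s2; s1-q->s1; s2-p->s2; s2-q->s2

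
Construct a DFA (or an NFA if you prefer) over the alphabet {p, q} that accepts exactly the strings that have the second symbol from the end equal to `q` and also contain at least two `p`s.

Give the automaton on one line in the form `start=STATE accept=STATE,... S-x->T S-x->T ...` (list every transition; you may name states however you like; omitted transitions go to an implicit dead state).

start=S0 accept=S5,S6 S0-p->S1 S0-q->S0 S1-p->S2 S1-q->S3 S2-p->S2 S2-q->S4 S3-p->S5 S3-q->S3 S4-p->S5 S4-q->S6 S5-p->S2 S5-q->S4 S6-p->S5 S6-q->S6

Handle the two conditions separately and then intersect. The first has 7 states tracking the last 2 symbols read; the second has 4 states tracking the count of `p`s, saturating at 3. A product state is a pair (one from each), accepting exactly when both do. Equivalent product states are then merged.
A 7-state machine:
        p   q  
>  S0   S1  S0 
   S1   S2  S3 
   S2   S2  S4 
   S3   S5  S3 
   S4   S5  S6 
 * S5   S2  S4 
 * S6   S5  S6 
(> = start, * = accepting)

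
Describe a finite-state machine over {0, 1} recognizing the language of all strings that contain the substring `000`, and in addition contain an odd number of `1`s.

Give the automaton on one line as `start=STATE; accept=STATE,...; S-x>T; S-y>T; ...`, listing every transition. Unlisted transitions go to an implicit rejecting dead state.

start=q0; accept=q7; q0-0>q1; q0-1>q2; q1-0>q3; q1-1>q2; q2-0>q4; q2-1>q0; q3-0>q5; q3-1>q2; q4-0>q6; q4-1>q0; q5-0>q5; q5-1>q7; q6-0>q7; q6-1>q0; q7-0>q7; q7-1>q5

Build one automaton per condition and run them in lockstep. The first has 4 states tracking whether and how much of `000` has been seen; the second has 2 states tracking the count of `1`s modulo 2. A product state is a pair (one from each), accepting exactly when both do.
With 8 states:
        0   1  
>  q0   q1  q2 
   q1   q3  q2 
   q2   q4  q0 
   q3   q5  q2 
   q4   q6  q0 
   q5   q5  q7 
   q6   q7  q0 
 * q7   q7  q5 
(> = start, * = accepting)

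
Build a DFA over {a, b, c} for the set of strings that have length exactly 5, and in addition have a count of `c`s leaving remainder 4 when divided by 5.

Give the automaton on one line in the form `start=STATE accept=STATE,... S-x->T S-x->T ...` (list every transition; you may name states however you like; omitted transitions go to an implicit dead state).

start=S0 accept=S10 S0-a->S1 S0-b->S1 S0-c->S2 S1-a->S3 S1-b->S3 S1-c->S4 S2-a->S4 S2-b->S4 S2-c->S5 S3-a->S3 S3-b->S3 S3-c->S3 S4-a->S3 S4-b->S3 S4-c->S6 S5-a->S6 S5-b->S6 S5-c->S7 S6-a->S3 S6-b->S3 S6-c->S8 S7-a->S8 S7-b->S8 S7-c->S9 S8-a->S3 S8-b->S3 S8-c->S10 S9-a->S10 S9-b->S10 S9-c->S3 S10-a->S3 S10-b->S3 S10-c->S3

Build one automaton per condition and run them in lockstep. One (7 states) tracks the input length, saturating at 6; the other (5 states) tracks the count of `c`s modulo 5. Each combined state is a pair, one component from each; accept when both components accept. After merging equivalent states the machine shrinks.
An 11-state machine:
          a    b    c  
>  S0     S1   S1   S2 
   S1     S3   S3   S4 
   S2     S4   S4   S5 
   S3     S3   S3   S3 
   S4     S3   S3   S6 
   S5     S6   S6   S7 
   S6     S3   S3   S8 
   S7     S8   S8   S9 
   S8     S3   S3  S10 
   S9    S10  S10   S3 
 * S10    S3   S3   S3 
(> = start, * = accepting)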